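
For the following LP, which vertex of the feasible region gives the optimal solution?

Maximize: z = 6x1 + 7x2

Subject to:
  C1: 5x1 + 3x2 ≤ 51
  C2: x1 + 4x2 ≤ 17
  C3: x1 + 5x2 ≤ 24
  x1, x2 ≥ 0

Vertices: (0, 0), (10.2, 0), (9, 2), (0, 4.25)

Evaluate the objective at each vertex of the feasible region:
  z(0, 0) = 0
  z(10.2, 0) = 61.2
  z(9, 2) = 68  ←
  z(0, 4.25) = 29.75
The maximum is at x1 = 9, x2 = 2.

(9, 2)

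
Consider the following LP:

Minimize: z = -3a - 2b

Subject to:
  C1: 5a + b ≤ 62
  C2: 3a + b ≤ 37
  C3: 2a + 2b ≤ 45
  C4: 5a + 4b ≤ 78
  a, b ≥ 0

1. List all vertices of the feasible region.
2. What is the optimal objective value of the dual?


1. (0, 0), (12.33, 0), (10, 7), (0, 19.5)
2. -44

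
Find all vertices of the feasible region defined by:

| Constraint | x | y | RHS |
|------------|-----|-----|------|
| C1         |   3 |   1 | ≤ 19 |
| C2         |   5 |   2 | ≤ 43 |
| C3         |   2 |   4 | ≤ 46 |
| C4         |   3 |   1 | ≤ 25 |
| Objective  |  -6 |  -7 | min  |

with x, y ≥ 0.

(0, 0), (6.333, 0), (3, 10), (0, 11.5)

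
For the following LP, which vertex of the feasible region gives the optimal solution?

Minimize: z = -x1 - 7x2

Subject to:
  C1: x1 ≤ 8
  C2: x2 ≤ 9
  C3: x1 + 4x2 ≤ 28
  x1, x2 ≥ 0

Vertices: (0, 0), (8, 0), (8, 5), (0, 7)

Evaluate the objective at each vertex of the feasible region:
  z(0, 0) = 0
  z(8, 0) = -8
  z(8, 5) = -43
  z(0, 7) = -49  ←
The minimum is at x1 = 0, x2 = 7.

(0, 7)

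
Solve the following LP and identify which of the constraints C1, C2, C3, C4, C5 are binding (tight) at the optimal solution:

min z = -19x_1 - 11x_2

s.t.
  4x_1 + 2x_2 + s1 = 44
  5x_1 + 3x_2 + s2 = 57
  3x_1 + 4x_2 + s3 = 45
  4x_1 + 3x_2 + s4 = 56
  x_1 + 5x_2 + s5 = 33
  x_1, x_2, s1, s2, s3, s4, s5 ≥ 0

At x_1 = 9, x_2 = 4, compute slack b - a·x for each constraint:
  C1: 44 − 44 = 0  (binding)
  C2: 57 − 57 = 0  (binding)
  C3: 45 − 43 = 2  (slack)
  C4: 56 − 48 = 8  (slack)
  C5: 33 − 29 = 4  (slack)

Optimal: x_1 = 9, x_2 = 4
Binding: C1, C2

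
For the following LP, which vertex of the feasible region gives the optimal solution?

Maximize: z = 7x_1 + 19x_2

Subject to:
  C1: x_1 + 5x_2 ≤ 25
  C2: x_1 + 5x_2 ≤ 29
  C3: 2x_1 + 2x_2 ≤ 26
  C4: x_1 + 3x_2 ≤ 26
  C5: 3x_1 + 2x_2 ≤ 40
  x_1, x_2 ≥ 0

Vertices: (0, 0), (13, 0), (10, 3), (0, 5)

Evaluate the objective at each vertex of the feasible region:
  z(0, 0) = 0
  z(13, 0) = 91
  z(10, 3) = 127  ←
  z(0, 5) = 95
The maximum is at x_1 = 10, x_2 = 3.

(10, 3)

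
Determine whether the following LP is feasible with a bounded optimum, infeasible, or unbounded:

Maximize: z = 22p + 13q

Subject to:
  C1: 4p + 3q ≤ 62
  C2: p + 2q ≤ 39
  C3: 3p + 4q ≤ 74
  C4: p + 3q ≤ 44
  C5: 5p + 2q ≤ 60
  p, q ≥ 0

Feasible with a bounded optimal solution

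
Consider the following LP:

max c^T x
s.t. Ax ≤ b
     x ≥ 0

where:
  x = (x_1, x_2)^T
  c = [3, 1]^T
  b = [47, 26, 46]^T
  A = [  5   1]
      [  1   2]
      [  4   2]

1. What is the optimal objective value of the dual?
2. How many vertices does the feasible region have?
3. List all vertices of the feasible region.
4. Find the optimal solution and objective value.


1. 31
2. 5
3. (0, 0), (9.4, 0), (8, 7), (6.667, 9.667), (0, 13)
4. x_1 = 8, x_2 = 7, z = 31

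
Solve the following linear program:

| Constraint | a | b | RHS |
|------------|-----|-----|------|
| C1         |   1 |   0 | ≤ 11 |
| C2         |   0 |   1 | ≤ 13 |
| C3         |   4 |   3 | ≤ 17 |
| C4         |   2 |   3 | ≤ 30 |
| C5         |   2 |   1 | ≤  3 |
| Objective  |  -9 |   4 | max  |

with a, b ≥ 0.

Evaluate the objective at each vertex of the feasible region:
  z(0, 0) = 0
  z(1.5, 0) = -13.5
  z(0, 3) = 12  ←
The maximum is at a = 0, b = 3.

a = 0, b = 3, z = 12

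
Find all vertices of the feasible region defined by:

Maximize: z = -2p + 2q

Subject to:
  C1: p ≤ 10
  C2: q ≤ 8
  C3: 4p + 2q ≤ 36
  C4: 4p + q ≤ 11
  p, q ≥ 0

(0, 0), (2.75, 0), (0.75, 8), (0, 8)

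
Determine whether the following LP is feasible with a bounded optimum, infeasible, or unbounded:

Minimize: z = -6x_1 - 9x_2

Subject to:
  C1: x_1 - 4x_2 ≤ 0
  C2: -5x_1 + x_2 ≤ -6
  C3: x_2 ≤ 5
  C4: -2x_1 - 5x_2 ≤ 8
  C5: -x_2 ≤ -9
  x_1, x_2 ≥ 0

Infeasible (no feasible solution exists)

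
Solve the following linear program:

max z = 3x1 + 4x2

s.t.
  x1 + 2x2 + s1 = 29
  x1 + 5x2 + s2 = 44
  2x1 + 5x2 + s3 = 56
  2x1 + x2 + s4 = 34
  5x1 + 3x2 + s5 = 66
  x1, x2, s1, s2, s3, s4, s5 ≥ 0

Evaluate the objective at each vertex of the feasible region:
  z(0, 0) = 0
  z(13.2, 0) = 39.6
  z(9, 7) = 55  ←
  z(0, 8.8) = 35.2
The maximum is at x1 = 9, x2 = 7.

x1 = 9, x2 = 7, z = 55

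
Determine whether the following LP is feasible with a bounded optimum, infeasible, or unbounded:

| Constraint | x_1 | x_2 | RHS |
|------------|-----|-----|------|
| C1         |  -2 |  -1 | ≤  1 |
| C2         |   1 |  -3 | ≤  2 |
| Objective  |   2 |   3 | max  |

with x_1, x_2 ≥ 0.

Unbounded (objective can increase without bound)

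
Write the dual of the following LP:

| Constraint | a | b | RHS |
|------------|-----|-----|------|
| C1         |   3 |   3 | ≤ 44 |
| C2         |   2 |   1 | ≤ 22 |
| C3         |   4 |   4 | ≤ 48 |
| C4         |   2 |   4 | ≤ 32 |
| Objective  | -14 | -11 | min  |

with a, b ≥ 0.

Primal min cᵀx s.t. Ax ≤ b, x ≥ 0  →  Dual max −bᵀy s.t. Aᵀy ≥ −c, y ≥ 0.

Maximize: z = -44y1 - 22y2 - 48y3 - 32y4

Subject to:
  3y1 + 2y2 + 4y3 + 2y4 ≥ 14
  3y1 + y2 + 4y3 + 4y4 ≥ 11
  y1, y2, y3, y4 ≥ 0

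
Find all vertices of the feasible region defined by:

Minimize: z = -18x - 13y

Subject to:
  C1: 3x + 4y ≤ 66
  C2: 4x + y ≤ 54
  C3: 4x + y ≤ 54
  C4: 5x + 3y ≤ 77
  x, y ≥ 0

(0, 0), (13.5, 0), (12.14, 5.429), (10, 9), (0, 16.5)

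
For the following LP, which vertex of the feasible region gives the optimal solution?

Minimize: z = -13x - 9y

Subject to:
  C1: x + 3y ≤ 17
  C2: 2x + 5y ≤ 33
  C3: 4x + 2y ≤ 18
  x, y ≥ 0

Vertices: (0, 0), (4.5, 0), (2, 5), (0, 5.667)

Evaluate the objective at each vertex of the feasible region:
  z(0, 0) = 0
  z(4.5, 0) = -58.5
  z(2, 5) = -71  ←
  z(0, 5.667) = -51
The minimum is at x = 2, y = 5.

(2, 5)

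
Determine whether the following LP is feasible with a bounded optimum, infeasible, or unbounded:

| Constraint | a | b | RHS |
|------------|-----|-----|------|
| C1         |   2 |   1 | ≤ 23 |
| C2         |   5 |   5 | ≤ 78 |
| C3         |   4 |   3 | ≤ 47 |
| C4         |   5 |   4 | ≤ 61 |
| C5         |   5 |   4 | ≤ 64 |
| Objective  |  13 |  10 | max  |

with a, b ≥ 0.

Feasible with a bounded optimal solution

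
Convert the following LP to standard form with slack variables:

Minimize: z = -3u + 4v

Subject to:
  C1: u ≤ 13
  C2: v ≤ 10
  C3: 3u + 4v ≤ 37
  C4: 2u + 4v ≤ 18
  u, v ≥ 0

min z = -3u + 4v

s.t.
  u + s1 = 13
  v + s2 = 10
  3u + 4v + s3 = 37
  2u + 4v + s4 = 18
  u, v, s1, s2, s3, s4 ≥ 0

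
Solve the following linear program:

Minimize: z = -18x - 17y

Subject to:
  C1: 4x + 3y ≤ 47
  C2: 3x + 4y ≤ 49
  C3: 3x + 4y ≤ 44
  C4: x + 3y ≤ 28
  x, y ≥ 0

Evaluate the objective at each vertex of the feasible region:
  z(0, 0) = 0
  z(11.75, 0) = -211.5
  z(8, 5) = -229  ←
  z(4, 8) = -208
  z(0, 9.333) = -158.7
The minimum is at x = 8, y = 5.

x = 8, y = 5, z = -229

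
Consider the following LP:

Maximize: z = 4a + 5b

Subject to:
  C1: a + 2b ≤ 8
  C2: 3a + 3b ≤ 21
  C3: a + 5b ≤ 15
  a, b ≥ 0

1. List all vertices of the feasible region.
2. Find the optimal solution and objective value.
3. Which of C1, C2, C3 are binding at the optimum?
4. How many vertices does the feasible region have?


1. (0, 0), (7, 0), (6, 1), (3.333, 2.333), (0, 3)
2. a = 6, b = 1, z = 29
3. C1, C2
4. 5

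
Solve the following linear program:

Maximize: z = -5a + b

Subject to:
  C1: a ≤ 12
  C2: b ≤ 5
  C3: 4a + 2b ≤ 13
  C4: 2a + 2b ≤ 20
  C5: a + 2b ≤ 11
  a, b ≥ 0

Evaluate the objective at each vertex of the feasible region:
  z(0, 0) = 0
  z(3.25, 0) = -16.25
  z(0.75, 5) = 1.25
  z(0, 5) = 5  ←
The maximum is at a = 0, b = 5.

a = 0, b = 5, z = 5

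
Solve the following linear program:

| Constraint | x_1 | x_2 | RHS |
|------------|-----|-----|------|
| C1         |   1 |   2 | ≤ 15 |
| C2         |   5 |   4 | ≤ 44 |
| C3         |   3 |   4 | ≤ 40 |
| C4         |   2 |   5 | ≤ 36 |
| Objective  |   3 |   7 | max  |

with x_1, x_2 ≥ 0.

Evaluate the objective at each vertex of the feasible region:
  z(0, 0) = 0
  z(8.8, 0) = 26.4
  z(4.667, 5.167) = 50.17
  z(3, 6) = 51  ←
  z(0, 7.2) = 50.4
The maximum is at x_1 = 3, x_2 = 6.

x_1 = 3, x_2 = 6, z = 51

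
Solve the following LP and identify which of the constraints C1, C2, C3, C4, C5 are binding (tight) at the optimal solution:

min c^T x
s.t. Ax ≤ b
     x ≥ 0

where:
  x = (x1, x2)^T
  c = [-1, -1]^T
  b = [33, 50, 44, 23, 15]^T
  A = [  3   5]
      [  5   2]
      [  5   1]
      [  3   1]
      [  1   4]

At x1 = 7, x2 = 2, compute slack b - a·x for each constraint:
  C1: 33 − 31 = 2  (slack)
  C2: 50 − 39 = 11  (slack)
  C3: 44 − 37 = 7  (slack)
  C4: 23 − 23 = 0  (binding)
  C5: 15 − 15 = 0  (binding)

Optimal: x1 = 7, x2 = 2
Binding: C4, C5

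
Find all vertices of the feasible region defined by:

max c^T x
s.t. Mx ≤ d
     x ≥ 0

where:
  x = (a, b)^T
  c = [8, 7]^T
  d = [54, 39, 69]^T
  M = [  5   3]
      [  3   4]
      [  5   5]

(0, 0), (10.8, 0), (9, 3), (0, 9.75)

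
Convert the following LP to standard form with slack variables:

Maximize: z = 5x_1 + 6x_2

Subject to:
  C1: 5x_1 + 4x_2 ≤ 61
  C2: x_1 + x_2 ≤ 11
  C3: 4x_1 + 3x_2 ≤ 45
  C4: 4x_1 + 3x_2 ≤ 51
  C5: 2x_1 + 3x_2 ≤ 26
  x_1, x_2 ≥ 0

max z = 5x_1 + 6x_2

s.t.
  5x_1 + 4x_2 + s1 = 61
  x_1 + x_2 + s2 = 11
  4x_1 + 3x_2 + s3 = 45
  4x_1 + 3x_2 + s4 = 51
  2x_1 + 3x_2 + s5 = 26
  x_1, x_2, s1, s2, s3, s4, s5 ≥ 0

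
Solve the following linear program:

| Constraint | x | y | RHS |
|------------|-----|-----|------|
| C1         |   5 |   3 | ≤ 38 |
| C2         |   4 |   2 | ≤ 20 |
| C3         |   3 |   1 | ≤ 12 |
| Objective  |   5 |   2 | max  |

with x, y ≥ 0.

Evaluate the objective at each vertex of the feasible region:
  z(0, 0) = 0
  z(4, 0) = 20
  z(2, 6) = 22  ←
  z(0, 10) = 20
The maximum is at x = 2, y = 6.

x = 2, y = 6, z = 22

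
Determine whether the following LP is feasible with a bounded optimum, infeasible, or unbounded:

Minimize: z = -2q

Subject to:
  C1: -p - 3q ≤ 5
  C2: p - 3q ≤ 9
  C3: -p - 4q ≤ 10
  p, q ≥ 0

Unbounded (objective can decrease without bound)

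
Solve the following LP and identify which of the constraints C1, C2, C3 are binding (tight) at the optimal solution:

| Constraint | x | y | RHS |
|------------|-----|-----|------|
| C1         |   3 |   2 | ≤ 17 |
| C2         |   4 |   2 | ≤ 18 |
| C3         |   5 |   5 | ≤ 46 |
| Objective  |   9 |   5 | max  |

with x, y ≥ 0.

At x = 1, y = 7, compute slack b - a·x for each constraint:
  C1: 17 − 17 = 0  (binding)
  C2: 18 − 18 = 0  (binding)
  C3: 46 − 40 = 6  (slack)

Optimal: x = 1, y = 7
Binding: C1, C2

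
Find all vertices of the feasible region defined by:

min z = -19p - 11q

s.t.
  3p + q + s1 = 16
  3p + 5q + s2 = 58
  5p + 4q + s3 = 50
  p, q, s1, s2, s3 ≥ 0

(0, 0), (5.333, 0), (2, 10), (1.385, 10.77), (0, 11.6)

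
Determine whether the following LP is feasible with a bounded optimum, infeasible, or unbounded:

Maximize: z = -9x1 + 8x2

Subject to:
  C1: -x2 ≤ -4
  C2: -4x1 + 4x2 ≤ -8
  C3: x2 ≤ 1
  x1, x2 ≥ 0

Infeasible (no feasible solution exists)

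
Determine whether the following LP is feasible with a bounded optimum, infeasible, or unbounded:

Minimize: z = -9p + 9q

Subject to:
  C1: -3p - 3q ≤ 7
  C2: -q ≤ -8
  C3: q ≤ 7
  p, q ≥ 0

Infeasible (no feasible solution exists)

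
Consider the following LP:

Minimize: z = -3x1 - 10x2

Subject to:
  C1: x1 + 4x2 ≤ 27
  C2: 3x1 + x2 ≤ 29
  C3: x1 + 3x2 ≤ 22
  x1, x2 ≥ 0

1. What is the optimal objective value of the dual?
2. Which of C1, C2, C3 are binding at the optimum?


1. -71
2. C1, C3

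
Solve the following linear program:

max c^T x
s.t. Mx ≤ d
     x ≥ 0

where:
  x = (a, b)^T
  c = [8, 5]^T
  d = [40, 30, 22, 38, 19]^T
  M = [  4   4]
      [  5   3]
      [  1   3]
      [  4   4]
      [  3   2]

Evaluate the objective at each vertex of the feasible region:
  z(0, 0) = 0
  z(6, 0) = 48
  z(3, 5) = 49  ←
  z(1.857, 6.714) = 48.43
  z(0, 7.333) = 36.67
The maximum is at a = 3, b = 5.

a = 3, b = 5, z = 49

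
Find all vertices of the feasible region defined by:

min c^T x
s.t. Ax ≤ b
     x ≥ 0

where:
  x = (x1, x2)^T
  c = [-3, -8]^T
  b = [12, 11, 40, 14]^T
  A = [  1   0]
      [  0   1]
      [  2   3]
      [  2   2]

(0, 0), (7, 0), (0, 7)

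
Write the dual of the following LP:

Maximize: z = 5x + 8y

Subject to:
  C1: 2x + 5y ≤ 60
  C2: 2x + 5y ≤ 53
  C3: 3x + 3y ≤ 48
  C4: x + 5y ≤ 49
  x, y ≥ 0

Primal max cᵀx s.t. Ax ≤ b, x ≥ 0  →  Dual min bᵀy s.t. Aᵀy ≥ c, y ≥ 0.

Minimize: z = 60y1 + 53y2 + 48y3 + 49y4

Subject to:
  2y1 + 2y2 + 3y3 + y4 ≥ 5
  5y1 + 5y2 + 3y3 + 5y4 ≥ 8
  y1, y2, y3, y4 ≥ 0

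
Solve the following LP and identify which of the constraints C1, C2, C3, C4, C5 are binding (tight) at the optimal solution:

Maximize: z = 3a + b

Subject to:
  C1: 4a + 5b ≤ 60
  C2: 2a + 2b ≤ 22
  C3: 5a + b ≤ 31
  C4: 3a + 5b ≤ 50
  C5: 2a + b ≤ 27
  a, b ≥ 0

At a = 5, b = 6, compute slack b - a·x for each constraint:
  C1: 60 − 50 = 10  (slack)
  C2: 22 − 22 = 0  (binding)
  C3: 31 − 31 = 0  (binding)
  C4: 50 − 45 = 5  (slack)
  C5: 27 − 16 = 11  (slack)

Optimal: a = 5, b = 6
Binding: C2, C3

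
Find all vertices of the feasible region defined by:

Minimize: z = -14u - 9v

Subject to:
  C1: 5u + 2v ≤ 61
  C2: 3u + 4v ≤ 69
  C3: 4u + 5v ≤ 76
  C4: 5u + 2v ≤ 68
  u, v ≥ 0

(0, 0), (12.2, 0), (9, 8), (0, 15.2)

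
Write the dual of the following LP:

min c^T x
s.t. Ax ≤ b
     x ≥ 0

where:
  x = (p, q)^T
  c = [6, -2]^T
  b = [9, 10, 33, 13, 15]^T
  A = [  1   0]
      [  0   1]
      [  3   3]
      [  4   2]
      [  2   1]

Primal min cᵀx s.t. Ax ≤ b, x ≥ 0  →  Dual max −bᵀy s.t. Aᵀy ≥ −c, y ≥ 0.

Maximize: z = -9y1 - 10y2 - 33y3 - 13y4 - 15y5

Subject to:
  y1 + 3y3 + 4y4 + 2y5 ≥ -6
  y2 + 3y3 + 2y4 + y5 ≥ 2
  y1, y2, y3, y4, y5 ≥ 0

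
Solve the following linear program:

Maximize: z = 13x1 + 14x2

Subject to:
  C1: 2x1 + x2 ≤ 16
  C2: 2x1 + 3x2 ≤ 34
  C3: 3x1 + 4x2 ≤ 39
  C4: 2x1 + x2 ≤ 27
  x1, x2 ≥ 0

Evaluate the objective at each vertex of the feasible region:
  z(0, 0) = 0
  z(8, 0) = 104
  z(5, 6) = 149  ←
  z(0, 9.75) = 136.5
The maximum is at x1 = 5, x2 = 6.

x1 = 5, x2 = 6, z = 149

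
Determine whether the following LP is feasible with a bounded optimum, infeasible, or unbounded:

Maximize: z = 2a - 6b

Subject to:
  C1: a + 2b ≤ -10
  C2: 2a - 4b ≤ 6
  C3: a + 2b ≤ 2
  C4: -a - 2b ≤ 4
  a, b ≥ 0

Infeasible (no feasible solution exists)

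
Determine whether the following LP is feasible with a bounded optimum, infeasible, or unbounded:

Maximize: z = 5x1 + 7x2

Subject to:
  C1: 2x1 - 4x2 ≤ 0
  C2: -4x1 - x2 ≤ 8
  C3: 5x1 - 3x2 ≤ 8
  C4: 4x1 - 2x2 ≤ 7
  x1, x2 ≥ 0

Unbounded (objective can increase without bound)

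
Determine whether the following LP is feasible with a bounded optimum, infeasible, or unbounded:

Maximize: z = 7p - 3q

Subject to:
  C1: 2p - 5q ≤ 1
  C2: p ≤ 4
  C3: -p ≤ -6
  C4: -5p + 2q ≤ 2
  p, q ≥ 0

Infeasible (no feasible solution exists)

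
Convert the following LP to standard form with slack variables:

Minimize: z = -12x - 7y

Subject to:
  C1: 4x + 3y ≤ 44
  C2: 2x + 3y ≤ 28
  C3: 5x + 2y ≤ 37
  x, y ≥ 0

min z = -12x - 7y

s.t.
  4x + 3y + s1 = 44
  2x + 3y + s2 = 28
  5x + 2y + s3 = 37
  x, y, s1, s2, s3 ≥ 0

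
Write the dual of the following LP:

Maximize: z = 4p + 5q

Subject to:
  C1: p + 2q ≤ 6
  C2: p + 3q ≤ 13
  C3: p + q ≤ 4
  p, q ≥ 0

Primal max cᵀx s.t. Ax ≤ b, x ≥ 0  →  Dual min bᵀy s.t. Aᵀy ≥ c, y ≥ 0.

Minimize: z = 6y1 + 13y2 + 4y3

Subject to:
  y1 + y2 + y3 ≥ 4
  2y1 + 3y2 + y3 ≥ 5
  y1, y2, y3 ≥ 0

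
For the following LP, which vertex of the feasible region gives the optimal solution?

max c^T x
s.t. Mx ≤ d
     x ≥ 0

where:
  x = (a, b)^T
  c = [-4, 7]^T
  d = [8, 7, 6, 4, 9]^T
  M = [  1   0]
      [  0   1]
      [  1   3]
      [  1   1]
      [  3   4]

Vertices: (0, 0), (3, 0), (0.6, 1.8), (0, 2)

Evaluate the objective at each vertex of the feasible region:
  z(0, 0) = 0
  z(3, 0) = -12
  z(0.6, 1.8) = 10.2
  z(0, 2) = 14  ←
The maximum is at a = 0, b = 2.

(0, 2)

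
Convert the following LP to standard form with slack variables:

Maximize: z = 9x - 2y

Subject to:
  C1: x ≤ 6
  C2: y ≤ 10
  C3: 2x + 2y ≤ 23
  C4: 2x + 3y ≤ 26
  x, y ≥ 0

max z = 9x - 2y

s.t.
  x + s1 = 6
  y + s2 = 10
  2x + 2y + s3 = 23
  2x + 3y + s4 = 26
  x, y, s1, s2, s3, s4 ≥ 0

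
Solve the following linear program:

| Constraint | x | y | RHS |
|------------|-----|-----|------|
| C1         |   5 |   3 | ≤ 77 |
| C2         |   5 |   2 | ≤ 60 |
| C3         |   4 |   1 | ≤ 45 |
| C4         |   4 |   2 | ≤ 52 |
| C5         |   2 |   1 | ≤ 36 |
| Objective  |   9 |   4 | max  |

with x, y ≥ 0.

Evaluate the objective at each vertex of the feasible region:
  z(0, 0) = 0
  z(11.25, 0) = 101.2
  z(10, 5) = 110
  z(8, 10) = 112  ←
  z(1, 24) = 105
  z(0, 25.67) = 102.7
The maximum is at x = 8, y = 10.

x = 8, y = 10, z = 112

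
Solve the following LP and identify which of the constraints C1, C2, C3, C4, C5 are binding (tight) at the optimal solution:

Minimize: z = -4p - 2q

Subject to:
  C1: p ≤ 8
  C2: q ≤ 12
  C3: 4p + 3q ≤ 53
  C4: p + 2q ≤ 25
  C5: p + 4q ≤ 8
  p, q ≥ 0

At p = 8, q = 0, compute slack b - a·x for each constraint:
  C1: 8 − 8 = 0  (binding)
  C2: 12 − 0 = 12  (slack)
  C3: 53 − 32 = 21  (slack)
  C4: 25 − 8 = 17  (slack)
  C5: 8 − 8 = 0  (binding)

Optimal: p = 8, q = 0
Binding: C1, C5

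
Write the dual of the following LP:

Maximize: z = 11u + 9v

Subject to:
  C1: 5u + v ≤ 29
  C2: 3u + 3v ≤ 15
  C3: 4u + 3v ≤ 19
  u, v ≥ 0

Primal max cᵀx s.t. Ax ≤ b, x ≥ 0  →  Dual min bᵀy s.t. Aᵀy ≥ c, y ≥ 0.

Minimize: z = 29y1 + 15y2 + 19y3

Subject to:
  5y1 + 3y2 + 4y3 ≥ 11
  y1 + 3y2 + 3y3 ≥ 9
  y1, y2, y3 ≥ 0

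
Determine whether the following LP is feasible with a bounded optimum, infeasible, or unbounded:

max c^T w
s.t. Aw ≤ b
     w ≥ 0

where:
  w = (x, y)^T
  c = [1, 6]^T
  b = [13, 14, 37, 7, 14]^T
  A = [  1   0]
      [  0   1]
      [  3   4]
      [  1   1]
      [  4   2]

Feasible with a bounded optimal solution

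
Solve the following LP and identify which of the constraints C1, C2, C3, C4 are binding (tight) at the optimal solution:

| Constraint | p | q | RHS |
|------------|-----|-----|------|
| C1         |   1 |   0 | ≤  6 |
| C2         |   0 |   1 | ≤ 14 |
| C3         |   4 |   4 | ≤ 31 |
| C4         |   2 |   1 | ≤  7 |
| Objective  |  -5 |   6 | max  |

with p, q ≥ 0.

At p = 0, q = 7, compute slack b - a·x for each constraint:
  C1: 6 − 0 = 6  (slack)
  C2: 14 − 7 = 7  (slack)
  C3: 31 − 28 = 3  (slack)
  C4: 7 − 7 = 0  (binding)

Optimal: p = 0, q = 7
Binding: C4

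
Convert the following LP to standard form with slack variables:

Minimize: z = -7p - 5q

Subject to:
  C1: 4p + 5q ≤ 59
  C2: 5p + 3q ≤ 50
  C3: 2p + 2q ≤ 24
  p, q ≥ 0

min z = -7p - 5q

s.t.
  4p + 5q + s1 = 59
  5p + 3q + s2 = 50
  2p + 2q + s3 = 24
  p, q, s1, s2, s3 ≥ 0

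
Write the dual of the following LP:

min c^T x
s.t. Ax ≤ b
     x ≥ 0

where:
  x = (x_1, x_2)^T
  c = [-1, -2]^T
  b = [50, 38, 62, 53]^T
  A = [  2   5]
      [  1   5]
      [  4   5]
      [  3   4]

Primal min cᵀx s.t. Ax ≤ b, x ≥ 0  →  Dual max −bᵀy s.t. Aᵀy ≥ −c, y ≥ 0.

Maximize: z = -50y1 - 38y2 - 62y3 - 53y4

Subject to:
  2y1 + y2 + 4y3 + 3y4 ≥ 1
  5y1 + 5y2 + 5y3 + 4y4 ≥ 2
  y1, y2, y3, y4 ≥ 0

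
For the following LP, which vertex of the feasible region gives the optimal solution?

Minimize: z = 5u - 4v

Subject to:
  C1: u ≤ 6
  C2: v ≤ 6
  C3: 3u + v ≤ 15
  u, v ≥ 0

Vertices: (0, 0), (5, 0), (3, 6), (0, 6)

Evaluate the objective at each vertex of the feasible region:
  z(0, 0) = 0
  z(5, 0) = 25
  z(3, 6) = -9
  z(0, 6) = -24  ←
The minimum is at u = 0, v = 6.

(0, 6)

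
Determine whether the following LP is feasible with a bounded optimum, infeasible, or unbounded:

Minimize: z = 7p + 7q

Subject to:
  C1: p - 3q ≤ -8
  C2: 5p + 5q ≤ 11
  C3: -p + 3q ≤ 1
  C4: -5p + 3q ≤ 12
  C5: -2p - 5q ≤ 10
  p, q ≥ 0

Infeasible (no feasible solution exists)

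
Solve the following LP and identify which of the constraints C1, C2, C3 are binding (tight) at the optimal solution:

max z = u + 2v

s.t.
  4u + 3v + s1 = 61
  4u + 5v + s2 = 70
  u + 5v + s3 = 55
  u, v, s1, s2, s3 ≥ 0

At u = 5, v = 10, compute slack b - a·x for each constraint:
  C1: 61 − 50 = 11  (slack)
  C2: 70 − 70 = 0  (binding)
  C3: 55 − 55 = 0  (binding)

Optimal: u = 5, v = 10
Binding: C2, C3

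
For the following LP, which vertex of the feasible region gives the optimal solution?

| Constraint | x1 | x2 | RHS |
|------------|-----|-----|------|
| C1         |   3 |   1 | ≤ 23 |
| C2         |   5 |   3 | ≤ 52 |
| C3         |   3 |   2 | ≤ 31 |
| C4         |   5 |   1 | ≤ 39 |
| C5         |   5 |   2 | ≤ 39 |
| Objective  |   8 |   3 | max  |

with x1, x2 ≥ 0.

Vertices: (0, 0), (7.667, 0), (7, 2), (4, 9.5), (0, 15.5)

Evaluate the objective at each vertex of the feasible region:
  z(0, 0) = 0
  z(7.667, 0) = 61.33
  z(7, 2) = 62  ←
  z(4, 9.5) = 60.5
  z(0, 15.5) = 46.5
The maximum is at x1 = 7, x2 = 2.

(7, 2)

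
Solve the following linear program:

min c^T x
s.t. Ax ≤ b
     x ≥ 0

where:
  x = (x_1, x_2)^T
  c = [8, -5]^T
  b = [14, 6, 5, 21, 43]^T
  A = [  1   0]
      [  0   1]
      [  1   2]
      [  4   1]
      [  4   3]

Evaluate the objective at each vertex of the feasible region:
  z(0, 0) = 0
  z(5, 0) = 40
  z(0, 2.5) = -12.5  ←
The minimum is at x_1 = 0, x_2 = 2.5.

x_1 = 0, x_2 = 2.5, z = -12.5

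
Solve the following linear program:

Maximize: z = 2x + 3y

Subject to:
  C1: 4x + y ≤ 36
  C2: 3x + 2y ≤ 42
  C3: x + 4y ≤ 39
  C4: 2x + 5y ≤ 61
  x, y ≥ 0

Evaluate the objective at each vertex of the feasible region:
  z(0, 0) = 0
  z(9, 0) = 18
  z(7, 8) = 38  ←
  z(0, 9.75) = 29.25
The maximum is at x = 7, y = 8.

x = 7, y = 8, z = 38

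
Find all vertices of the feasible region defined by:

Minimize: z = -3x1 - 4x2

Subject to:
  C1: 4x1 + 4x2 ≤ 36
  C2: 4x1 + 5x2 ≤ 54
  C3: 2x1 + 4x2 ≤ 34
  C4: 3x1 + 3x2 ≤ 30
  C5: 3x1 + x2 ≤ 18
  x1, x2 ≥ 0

(0, 0), (6, 0), (4.5, 4.5), (1, 8), (0, 8.5)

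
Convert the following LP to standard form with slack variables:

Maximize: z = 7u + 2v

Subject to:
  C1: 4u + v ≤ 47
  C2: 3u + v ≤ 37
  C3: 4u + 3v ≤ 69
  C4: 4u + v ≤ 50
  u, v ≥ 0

max z = 7u + 2v

s.t.
  4u + v + s1 = 47
  3u + v + s2 = 37
  4u + 3v + s3 = 69
  4u + v + s4 = 50
  u, v, s1, s2, s3, s4 ≥ 0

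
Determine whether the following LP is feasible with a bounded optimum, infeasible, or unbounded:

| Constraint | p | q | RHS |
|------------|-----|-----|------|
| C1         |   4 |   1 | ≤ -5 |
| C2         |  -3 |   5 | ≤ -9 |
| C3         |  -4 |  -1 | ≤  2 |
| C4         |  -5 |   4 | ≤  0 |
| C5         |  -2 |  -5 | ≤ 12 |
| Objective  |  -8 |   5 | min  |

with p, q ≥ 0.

Infeasible (no feasible solution exists)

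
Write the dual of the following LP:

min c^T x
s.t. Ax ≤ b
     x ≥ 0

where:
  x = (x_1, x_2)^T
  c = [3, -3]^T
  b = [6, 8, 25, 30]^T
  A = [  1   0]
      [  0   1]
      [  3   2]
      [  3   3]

Primal min cᵀx s.t. Ax ≤ b, x ≥ 0  →  Dual max −bᵀy s.t. Aᵀy ≥ −c, y ≥ 0.

Maximize: z = -6y1 - 8y2 - 25y3 - 30y4

Subject to:
  y1 + 3y3 + 3y4 ≥ -3
  y2 + 2y3 + 3y4 ≥ 3
  y1, y2, y3, y4 ≥ 0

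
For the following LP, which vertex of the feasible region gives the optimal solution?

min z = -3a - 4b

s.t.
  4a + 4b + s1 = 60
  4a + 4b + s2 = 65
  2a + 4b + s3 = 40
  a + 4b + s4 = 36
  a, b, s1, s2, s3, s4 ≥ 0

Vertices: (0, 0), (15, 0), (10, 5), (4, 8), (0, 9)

Evaluate the objective at each vertex of the feasible region:
  z(0, 0) = 0
  z(15, 0) = -45
  z(10, 5) = -50  ←
  z(4, 8) = -44
  z(0, 9) = -36
The minimum is at a = 10, b = 5.

(10, 5)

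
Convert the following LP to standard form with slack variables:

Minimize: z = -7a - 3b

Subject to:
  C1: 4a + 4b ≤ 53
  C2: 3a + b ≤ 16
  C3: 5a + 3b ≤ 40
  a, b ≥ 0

min z = -7a - 3b

s.t.
  4a + 4b + s1 = 53
  3a + b + s2 = 16
  5a + 3b + s3 = 40
  a, b, s1, s2, s3 ≥ 0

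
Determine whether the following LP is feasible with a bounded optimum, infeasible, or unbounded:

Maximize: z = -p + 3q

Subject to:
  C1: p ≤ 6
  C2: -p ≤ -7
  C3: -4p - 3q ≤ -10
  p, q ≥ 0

Infeasible (no feasible solution exists)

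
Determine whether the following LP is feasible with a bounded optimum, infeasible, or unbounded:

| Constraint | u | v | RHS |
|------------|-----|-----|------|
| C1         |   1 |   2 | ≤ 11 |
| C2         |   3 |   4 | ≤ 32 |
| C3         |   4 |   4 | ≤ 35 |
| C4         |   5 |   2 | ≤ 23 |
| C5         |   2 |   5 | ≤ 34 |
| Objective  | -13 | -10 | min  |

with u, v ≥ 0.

Feasible with a bounded optimal solution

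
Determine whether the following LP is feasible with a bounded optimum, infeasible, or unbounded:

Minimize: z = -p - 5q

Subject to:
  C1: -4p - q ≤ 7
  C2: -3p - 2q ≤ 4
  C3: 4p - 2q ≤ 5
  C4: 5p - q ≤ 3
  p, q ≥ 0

Unbounded (objective can decrease without bound)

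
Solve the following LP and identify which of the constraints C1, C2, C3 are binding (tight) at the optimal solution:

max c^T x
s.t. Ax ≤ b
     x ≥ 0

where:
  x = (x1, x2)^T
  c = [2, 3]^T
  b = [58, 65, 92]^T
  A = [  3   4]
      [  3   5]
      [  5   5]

At x1 = 10, x2 = 7, compute slack b - a·x for each constraint:
  C1: 58 − 58 = 0  (binding)
  C2: 65 − 65 = 0  (binding)
  C3: 92 − 85 = 7  (slack)

Optimal: x1 = 10, x2 = 7
Binding: C1, C2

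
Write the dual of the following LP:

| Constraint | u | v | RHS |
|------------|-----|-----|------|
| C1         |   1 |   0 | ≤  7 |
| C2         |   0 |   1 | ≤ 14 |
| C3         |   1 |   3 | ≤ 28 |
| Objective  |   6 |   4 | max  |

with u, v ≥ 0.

Primal max cᵀx s.t. Ax ≤ b, x ≥ 0  →  Dual min bᵀy s.t. Aᵀy ≥ c, y ≥ 0.

Minimize: z = 7y1 + 14y2 + 28y3

Subject to:
  y1 + y3 ≥ 6
  y2 + 3y3 ≥ 4
  y1, y2, y3 ≥ 0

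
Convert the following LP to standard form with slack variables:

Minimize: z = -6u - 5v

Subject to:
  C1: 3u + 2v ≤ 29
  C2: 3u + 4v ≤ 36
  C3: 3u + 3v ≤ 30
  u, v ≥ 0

min z = -6u - 5v

s.t.
  3u + 2v + s1 = 29
  3u + 4v + s2 = 36
  3u + 3v + s3 = 30
  u, v, s1, s2, s3 ≥ 0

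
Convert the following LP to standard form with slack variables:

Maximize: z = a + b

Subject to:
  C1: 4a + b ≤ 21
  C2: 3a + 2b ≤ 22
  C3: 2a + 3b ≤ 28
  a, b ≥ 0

max z = a + b

s.t.
  4a + b + s1 = 21
  3a + 2b + s2 = 22
  2a + 3b + s3 = 28
  a, b, s1, s2, s3 ≥ 0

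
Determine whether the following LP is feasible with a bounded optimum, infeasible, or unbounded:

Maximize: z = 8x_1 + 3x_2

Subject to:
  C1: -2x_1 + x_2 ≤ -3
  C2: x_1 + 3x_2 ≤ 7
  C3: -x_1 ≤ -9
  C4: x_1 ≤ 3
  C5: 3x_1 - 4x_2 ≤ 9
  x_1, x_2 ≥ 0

Infeasible (no feasible solution exists)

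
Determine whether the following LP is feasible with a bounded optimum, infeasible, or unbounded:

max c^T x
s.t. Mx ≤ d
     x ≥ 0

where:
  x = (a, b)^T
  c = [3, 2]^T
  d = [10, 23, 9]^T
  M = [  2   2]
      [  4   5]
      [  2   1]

Feasible with a bounded optimal solution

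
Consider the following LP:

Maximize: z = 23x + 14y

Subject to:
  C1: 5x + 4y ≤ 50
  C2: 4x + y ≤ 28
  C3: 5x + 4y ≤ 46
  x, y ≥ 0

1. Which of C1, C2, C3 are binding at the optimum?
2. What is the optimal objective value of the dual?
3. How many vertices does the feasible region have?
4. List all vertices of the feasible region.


1. C2, C3
2. 194
3. 4
4. (0, 0), (7, 0), (6, 4), (0, 11.5)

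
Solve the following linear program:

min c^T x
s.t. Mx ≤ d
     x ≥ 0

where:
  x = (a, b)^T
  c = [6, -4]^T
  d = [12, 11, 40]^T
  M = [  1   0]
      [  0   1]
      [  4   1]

Evaluate the objective at each vertex of the feasible region:
  z(0, 0) = 0
  z(10, 0) = 60
  z(7.25, 11) = -0.5
  z(0, 11) = -44  ←
The minimum is at a = 0, b = 11.

a = 0, b = 11, z = -44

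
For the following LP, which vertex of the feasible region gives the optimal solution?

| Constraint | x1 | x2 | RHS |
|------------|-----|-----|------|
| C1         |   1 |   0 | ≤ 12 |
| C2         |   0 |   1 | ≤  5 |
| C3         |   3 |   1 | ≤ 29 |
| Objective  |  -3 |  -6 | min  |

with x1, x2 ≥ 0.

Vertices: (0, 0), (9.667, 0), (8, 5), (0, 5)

Evaluate the objective at each vertex of the feasible region:
  z(0, 0) = 0
  z(9.667, 0) = -29
  z(8, 5) = -54  ←
  z(0, 5) = -30
The minimum is at x1 = 8, x2 = 5.

(8, 5)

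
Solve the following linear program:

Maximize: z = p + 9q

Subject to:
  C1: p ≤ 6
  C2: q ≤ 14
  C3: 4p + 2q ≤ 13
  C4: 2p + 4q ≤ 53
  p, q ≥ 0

Evaluate the objective at each vertex of the feasible region:
  z(0, 0) = 0
  z(3.25, 0) = 3.25
  z(0, 6.5) = 58.5  ←
The maximum is at p = 0, q = 6.5.

p = 0, q = 6.5, z = 58.5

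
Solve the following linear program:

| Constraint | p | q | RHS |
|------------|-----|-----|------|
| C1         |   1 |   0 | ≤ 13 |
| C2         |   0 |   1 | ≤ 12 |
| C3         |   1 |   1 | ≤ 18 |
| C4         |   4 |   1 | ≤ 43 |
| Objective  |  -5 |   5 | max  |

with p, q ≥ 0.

Evaluate the objective at each vertex of the feasible region:
  z(0, 0) = 0
  z(10.75, 0) = -53.75
  z(8.333, 9.667) = 6.667
  z(6, 12) = 30
  z(0, 12) = 60  ←
The maximum is at p = 0, q = 12.

p = 0, q = 12, z = 60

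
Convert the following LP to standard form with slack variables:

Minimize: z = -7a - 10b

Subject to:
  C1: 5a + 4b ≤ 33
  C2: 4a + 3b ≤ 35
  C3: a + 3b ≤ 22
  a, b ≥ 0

min z = -7a - 10b

s.t.
  5a + 4b + s1 = 33
  4a + 3b + s2 = 35
  a + 3b + s3 = 22
  a, b, s1, s2, s3 ≥ 0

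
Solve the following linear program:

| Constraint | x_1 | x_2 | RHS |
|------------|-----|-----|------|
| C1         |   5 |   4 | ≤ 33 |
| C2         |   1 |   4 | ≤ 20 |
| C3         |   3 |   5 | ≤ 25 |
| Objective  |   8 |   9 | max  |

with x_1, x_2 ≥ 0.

Evaluate the objective at each vertex of the feasible region:
  z(0, 0) = 0
  z(6.6, 0) = 52.8
  z(5, 2) = 58  ←
  z(0, 5) = 45
The maximum is at x_1 = 5, x_2 = 2.

x_1 = 5, x_2 = 2, z = 58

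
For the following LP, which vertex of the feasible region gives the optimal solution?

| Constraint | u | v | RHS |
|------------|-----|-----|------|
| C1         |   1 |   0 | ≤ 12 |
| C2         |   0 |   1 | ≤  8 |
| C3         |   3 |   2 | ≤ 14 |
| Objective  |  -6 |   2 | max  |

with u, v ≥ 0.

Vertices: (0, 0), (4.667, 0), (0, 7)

Evaluate the objective at each vertex of the feasible region:
  z(0, 0) = 0
  z(4.667, 0) = -28
  z(0, 7) = 14  ←
The maximum is at u = 0, v = 7.

(0, 7)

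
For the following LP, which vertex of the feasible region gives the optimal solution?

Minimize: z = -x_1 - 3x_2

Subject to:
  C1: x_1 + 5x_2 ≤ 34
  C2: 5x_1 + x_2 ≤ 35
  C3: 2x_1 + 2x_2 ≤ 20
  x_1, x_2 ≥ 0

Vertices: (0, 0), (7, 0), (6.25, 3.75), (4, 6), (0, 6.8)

Evaluate the objective at each vertex of the feasible region:
  z(0, 0) = 0
  z(7, 0) = -7
  z(6.25, 3.75) = -17.5
  z(4, 6) = -22  ←
  z(0, 6.8) = -20.4
The minimum is at x_1 = 4, x_2 = 6.

(4, 6)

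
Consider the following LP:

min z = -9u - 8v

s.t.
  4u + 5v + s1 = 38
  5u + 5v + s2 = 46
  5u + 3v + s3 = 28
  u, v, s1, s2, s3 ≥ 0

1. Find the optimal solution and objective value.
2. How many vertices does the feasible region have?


1. u = 2, v = 6, z = -66
2. 4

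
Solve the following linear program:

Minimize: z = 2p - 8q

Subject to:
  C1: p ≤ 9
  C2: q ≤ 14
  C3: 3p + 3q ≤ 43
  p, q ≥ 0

Evaluate the objective at each vertex of the feasible region:
  z(0, 0) = 0
  z(9, 0) = 18
  z(9, 5.333) = -24.67
  z(0.3333, 14) = -111.3
  z(0, 14) = -112  ←
The minimum is at p = 0, q = 14.

p = 0, q = 14, z = -112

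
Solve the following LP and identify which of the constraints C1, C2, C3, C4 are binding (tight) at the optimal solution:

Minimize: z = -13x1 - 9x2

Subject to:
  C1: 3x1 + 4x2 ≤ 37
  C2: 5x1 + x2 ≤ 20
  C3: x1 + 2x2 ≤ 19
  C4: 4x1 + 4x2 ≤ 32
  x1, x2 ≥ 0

At x1 = 3, x2 = 5, compute slack b - a·x for each constraint:
  C1: 37 − 29 = 8  (slack)
  C2: 20 − 20 = 0  (binding)
  C3: 19 − 13 = 6  (slack)
  C4: 32 − 32 = 0  (binding)

Optimal: x1 = 3, x2 = 5
Binding: C2, C4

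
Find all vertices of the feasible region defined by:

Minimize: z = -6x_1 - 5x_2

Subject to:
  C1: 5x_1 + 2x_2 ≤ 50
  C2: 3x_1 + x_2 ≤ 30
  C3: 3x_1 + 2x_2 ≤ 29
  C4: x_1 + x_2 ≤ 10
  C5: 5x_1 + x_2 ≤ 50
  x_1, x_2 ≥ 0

(0, 0), (9.667, 0), (9, 1), (0, 10)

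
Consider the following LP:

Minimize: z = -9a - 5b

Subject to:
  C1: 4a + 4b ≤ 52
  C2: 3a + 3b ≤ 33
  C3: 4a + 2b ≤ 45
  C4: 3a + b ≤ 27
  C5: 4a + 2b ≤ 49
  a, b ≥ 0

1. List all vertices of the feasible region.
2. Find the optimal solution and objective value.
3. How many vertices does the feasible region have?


1. (0, 0), (9, 0), (8, 3), (0, 11)
2. a = 8, b = 3, z = -87
3. 4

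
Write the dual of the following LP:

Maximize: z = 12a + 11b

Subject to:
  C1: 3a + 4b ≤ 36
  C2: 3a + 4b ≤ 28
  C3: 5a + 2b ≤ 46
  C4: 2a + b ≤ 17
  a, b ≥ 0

Primal max cᵀx s.t. Ax ≤ b, x ≥ 0  →  Dual min bᵀy s.t. Aᵀy ≥ c, y ≥ 0.

Minimize: z = 36y1 + 28y2 + 46y3 + 17y4

Subject to:
  3y1 + 3y2 + 5y3 + 2y4 ≥ 12
  4y1 + 4y2 + 2y3 + y4 ≥ 11
  y1, y2, y3, y4 ≥ 0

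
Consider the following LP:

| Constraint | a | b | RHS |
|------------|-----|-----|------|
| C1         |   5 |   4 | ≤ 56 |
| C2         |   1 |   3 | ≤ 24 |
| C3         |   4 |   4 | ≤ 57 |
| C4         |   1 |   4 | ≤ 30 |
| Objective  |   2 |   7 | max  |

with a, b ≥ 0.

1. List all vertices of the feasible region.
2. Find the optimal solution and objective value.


1. (0, 0), (11.2, 0), (6.545, 5.818), (6, 6), (0, 7.5)
2. a = 6, b = 6, z = 54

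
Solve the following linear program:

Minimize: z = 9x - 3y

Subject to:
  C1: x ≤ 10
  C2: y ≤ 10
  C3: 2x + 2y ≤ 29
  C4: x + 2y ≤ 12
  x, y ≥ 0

Evaluate the objective at each vertex of the feasible region:
  z(0, 0) = 0
  z(10, 0) = 90
  z(10, 1) = 87
  z(0, 6) = -18  ←
The minimum is at x = 0, y = 6.

x = 0, y = 6, z = -18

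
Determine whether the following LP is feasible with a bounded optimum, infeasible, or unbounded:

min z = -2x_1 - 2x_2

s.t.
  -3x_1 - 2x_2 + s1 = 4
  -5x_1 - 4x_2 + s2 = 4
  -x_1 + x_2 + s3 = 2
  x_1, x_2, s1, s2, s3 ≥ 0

Unbounded (objective can decrease without bound)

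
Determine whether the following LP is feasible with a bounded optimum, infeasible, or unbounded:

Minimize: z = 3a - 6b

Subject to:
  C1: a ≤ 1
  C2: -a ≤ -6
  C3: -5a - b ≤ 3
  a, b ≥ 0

Infeasible (no feasible solution exists)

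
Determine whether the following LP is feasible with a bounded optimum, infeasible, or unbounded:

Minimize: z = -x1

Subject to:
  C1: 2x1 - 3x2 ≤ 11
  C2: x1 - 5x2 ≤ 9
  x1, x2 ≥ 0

Unbounded (objective can decrease without bound)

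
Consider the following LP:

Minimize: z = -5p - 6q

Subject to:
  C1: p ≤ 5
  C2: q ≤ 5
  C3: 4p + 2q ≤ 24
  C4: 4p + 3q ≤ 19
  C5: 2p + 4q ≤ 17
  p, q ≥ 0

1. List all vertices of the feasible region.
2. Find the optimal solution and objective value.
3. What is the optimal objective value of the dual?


1. (0, 0), (4.75, 0), (2.5, 3), (0, 4.25)
2. p = 2.5, q = 3, z = -30.5
3. -30.5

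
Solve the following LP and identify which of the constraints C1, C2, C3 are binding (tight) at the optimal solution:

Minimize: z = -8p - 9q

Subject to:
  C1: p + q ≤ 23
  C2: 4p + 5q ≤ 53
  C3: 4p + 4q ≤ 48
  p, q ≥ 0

At p = 7, q = 5, compute slack b - a·x for each constraint:
  C1: 23 − 12 = 11  (slack)
  C2: 53 − 53 = 0  (binding)
  C3: 48 − 48 = 0  (binding)

Optimal: p = 7, q = 5
Binding: C2, C3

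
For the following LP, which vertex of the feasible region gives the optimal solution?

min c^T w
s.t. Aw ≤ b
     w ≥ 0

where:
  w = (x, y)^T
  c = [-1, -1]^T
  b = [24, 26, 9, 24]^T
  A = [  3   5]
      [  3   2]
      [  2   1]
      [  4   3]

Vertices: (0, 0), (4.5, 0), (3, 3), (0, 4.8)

Evaluate the objective at each vertex of the feasible region:
  z(0, 0) = 0
  z(4.5, 0) = -4.5
  z(3, 3) = -6  ←
  z(0, 4.8) = -4.8
The minimum is at x = 3, y = 3.

(3, 3)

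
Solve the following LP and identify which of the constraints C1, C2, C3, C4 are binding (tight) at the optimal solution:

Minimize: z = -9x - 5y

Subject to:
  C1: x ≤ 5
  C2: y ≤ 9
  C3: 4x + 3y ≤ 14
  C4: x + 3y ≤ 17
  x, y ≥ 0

At x = 3.5, y = 0, compute slack b - a·x for each constraint:
  C1: 5 − 3.5 = 1.5  (slack)
  C2: 9 − 0 = 9  (slack)
  C3: 14 − 14 = 0  (binding)
  C4: 17 − 3.5 = 13.5  (slack)

Optimal: x = 3.5, y = 0
Binding: C3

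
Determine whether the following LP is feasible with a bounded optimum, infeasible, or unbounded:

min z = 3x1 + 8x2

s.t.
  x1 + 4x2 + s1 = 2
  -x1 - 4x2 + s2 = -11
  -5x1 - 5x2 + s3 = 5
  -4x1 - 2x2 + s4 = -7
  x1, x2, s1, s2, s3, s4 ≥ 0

Infeasible (no feasible solution exists)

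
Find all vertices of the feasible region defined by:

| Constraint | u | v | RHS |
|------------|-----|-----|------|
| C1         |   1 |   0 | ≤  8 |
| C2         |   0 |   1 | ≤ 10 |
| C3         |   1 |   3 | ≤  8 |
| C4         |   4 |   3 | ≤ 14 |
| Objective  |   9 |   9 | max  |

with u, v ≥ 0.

(0, 0), (3.5, 0), (2, 2), (0, 2.667)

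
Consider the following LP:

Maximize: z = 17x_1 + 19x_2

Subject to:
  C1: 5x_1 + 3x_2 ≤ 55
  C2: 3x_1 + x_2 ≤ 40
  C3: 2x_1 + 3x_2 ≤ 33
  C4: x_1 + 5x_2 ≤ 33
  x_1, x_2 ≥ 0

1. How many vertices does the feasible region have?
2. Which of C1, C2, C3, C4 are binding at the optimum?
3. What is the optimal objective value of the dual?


1. 4
2. C1, C4
3. 231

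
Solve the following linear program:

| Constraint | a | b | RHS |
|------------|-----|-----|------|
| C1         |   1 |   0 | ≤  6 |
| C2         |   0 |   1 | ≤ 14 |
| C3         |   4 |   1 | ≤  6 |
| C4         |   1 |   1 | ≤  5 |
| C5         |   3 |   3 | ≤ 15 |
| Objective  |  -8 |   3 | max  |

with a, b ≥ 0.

Evaluate the objective at each vertex of the feasible region:
  z(0, 0) = 0
  z(1.5, 0) = -12
  z(0.3333, 4.667) = 11.33
  z(0, 5) = 15  ←
The maximum is at a = 0, b = 5.

a = 0, b = 5, z = 15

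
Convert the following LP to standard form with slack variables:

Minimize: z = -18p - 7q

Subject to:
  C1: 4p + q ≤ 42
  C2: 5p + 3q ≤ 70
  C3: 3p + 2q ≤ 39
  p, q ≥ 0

min z = -18p - 7q

s.t.
  4p + q + s1 = 42
  5p + 3q + s2 = 70
  3p + 2q + s3 = 39
  p, q, s1, s2, s3 ≥ 0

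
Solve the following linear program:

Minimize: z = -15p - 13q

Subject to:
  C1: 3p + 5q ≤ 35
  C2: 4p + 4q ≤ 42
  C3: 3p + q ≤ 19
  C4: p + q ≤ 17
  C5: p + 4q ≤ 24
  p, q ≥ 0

Evaluate the objective at each vertex of the feasible region:
  z(0, 0) = 0
  z(6.333, 0) = -95
  z(5, 4) = -127  ←
  z(2.857, 5.286) = -111.6
  z(0, 6) = -78
The minimum is at p = 5, q = 4.

p = 5, q = 4, z = -127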